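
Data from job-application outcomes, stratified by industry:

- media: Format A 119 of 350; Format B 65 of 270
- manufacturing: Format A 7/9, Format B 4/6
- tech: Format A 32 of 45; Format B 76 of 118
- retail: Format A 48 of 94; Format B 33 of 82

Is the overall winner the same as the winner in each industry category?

Media: Format A 119/350 = 34.0%, Format B 65/270 = 24.1% → Format A
Manufacturing: Format A 7/9 = 77.8%, Format B 4/6 = 66.7% → Format A
Tech: Format A 32/45 = 71.1%, Format B 76/118 = 64.4% → Format A
Retail: Format A 48/94 = 51.1%, Format B 33/82 = 40.2% → Format A
Overall: Format A 206/498 = 41.4%, Format B 178/476 = 37.4% → Format A
Format A wins overall and in every industry group — no reversal.

Yes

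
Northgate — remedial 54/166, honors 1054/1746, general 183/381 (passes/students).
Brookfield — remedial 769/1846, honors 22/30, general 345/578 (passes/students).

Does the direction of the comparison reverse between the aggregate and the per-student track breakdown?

Remedial: Northgate 54/166 = 32.5%, Brookfield 769/1846 = 41.7% → Brookfield
Honors: Northgate 1054/1746 = 60.4%, Brookfield 22/30 = 73.3% → Brookfield
General: Northgate 183/381 = 48.0%, Brookfield 345/578 = 59.7% → Brookfield
Overall: Northgate 1291/2293 = 56.3%, Brookfield 1136/2454 = 46.3% → Northgate
Brookfield wins each student group but Northgate wins overall — the comparison reverses. Brookfield's students skew toward remedial, which has a lower base rate.

Yes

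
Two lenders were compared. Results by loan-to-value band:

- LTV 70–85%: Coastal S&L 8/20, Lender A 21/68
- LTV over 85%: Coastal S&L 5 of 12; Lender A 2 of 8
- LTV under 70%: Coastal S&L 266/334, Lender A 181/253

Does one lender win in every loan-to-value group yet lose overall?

No

LTV 70–85%: Coastal S&L 8/20 = 40.0%, Lender A 21/68 = 30.9% → Coastal S&L
LTV over 85%: Coastal S&L 5/12 = 41.7%, Lender A 2/8 = 25.0% → Coastal S&L
LTV under 70%: Coastal S&L 266/334 = 79.6%, Lender A 181/253 = 71.5% → Coastal S&L
Overall: Coastal S&L 279/366 = 76.2%, Lender A 204/329 = 62.0% → Coastal S&L
Coastal S&L wins overall and in every loan-to-value group — no reversal.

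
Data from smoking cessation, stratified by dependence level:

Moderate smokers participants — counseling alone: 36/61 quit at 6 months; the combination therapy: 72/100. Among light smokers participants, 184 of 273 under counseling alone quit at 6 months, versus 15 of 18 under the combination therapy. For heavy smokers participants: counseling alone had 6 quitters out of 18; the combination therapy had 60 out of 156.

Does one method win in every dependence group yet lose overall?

Moderate smokers: counseling alone 36/61 = 59.0%, the combination therapy 72/100 = 72.0% → the combination therapy
Light smokers: counseling alone 184/273 = 67.4%, the combination therapy 15/18 = 83.3% → the combination therapy
Heavy smokers: counseling alone 6/18 = 33.3%, the combination therapy 60/156 = 38.5% → the combination therapy
Overall: counseling alone 226/352 = 64.2%, the combination therapy 147/274 = 53.6% → counseling alone
The combination therapy wins each dependence group but counseling alone wins overall — the comparison reverses. The combination therapy's participants skew toward heavy smokers, which has a lower base rate.

Yes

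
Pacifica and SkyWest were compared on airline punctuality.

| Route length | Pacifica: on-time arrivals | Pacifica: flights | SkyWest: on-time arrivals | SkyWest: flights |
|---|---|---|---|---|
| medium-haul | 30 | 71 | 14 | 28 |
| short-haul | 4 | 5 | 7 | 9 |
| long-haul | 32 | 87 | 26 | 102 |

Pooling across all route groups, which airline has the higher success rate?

Pacifica

Medium-haul: Pacifica 30/71 = 42.3%, SkyWest 14/28 = 50.0% → SkyWest
Short-haul: Pacifica 4/5 = 80.0%, SkyWest 7/9 = 77.8% → Pacifica
Long-haul: Pacifica 32/87 = 36.8%, SkyWest 26/102 = 25.5% → Pacifica
Overall: Pacifica 66/163 = 40.5%, SkyWest 47/139 = 33.8% → Pacifica
(Neither sweeps every route group, but Pacifica has the higher pooled rate.)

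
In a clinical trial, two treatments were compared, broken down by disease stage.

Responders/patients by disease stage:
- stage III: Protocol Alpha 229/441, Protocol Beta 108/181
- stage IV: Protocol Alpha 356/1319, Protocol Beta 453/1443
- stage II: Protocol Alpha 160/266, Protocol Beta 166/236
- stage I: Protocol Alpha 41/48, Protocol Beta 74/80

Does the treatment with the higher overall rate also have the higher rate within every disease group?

Yes

Stage III: Protocol Alpha 229/441 = 51.9%, Protocol Beta 108/181 = 59.7% → Protocol Beta
Stage IV: Protocol Alpha 356/1319 = 27.0%, Protocol Beta 453/1443 = 31.4% → Protocol Beta
Stage II: Protocol Alpha 160/266 = 60.2%, Protocol Beta 166/236 = 70.3% → Protocol Beta
Stage I: Protocol Alpha 41/48 = 85.4%, Protocol Beta 74/80 = 92.5% → Protocol Beta
Overall: Protocol Alpha 786/2074 = 37.9%, Protocol Beta 801/1940 = 41.3% → Protocol Beta
Protocol Beta wins overall and in every disease group — no reversal.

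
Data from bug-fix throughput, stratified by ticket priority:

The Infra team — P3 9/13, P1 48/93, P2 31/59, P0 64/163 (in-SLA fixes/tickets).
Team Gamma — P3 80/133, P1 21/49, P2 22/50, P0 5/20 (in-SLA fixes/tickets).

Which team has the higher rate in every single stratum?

the Infra team

P3: the Infra team 9/13 = 69.2%, Team Gamma 80/133 = 60.2% → the Infra team
P1: the Infra team 48/93 = 51.6%, Team Gamma 21/49 = 42.9% → the Infra team
P2: the Infra team 31/59 = 52.5%, Team Gamma 22/50 = 44.0% → the Infra team
P0: the Infra team 64/163 = 39.3%, Team Gamma 5/20 = 25.0% → the Infra team
The Infra team has the higher rate in all 4 groups.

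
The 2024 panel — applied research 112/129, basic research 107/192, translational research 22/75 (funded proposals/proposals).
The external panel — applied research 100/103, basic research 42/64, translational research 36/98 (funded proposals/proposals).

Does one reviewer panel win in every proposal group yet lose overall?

Applied research: the 2024 panel 112/129 = 86.8%, the external panel 100/103 = 97.1% → the external panel
Basic research: the 2024 panel 107/192 = 55.7%, the external panel 42/64 = 65.6% → the external panel
Translational research: the 2024 panel 22/75 = 29.3%, the external panel 36/98 = 36.7% → the external panel
Overall: the 2024 panel 241/396 = 60.9%, the external panel 178/265 = 67.2% → the external panel
The external panel wins overall and in every proposal group — no reversal.

No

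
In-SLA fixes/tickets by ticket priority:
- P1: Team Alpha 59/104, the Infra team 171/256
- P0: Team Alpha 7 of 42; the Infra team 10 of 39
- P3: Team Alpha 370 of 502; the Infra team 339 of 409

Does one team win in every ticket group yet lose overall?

P1: Team Alpha 59/104 = 56.7%, the Infra team 171/256 = 66.8% → the Infra team
P0: Team Alpha 7/42 = 16.7%, the Infra team 10/39 = 25.6% → the Infra team
P3: Team Alpha 370/502 = 73.7%, the Infra team 339/409 = 82.9% → the Infra team
Overall: Team Alpha 436/648 = 67.3%, the Infra team 520/704 = 73.9% → the Infra team
The Infra team wins overall and in every ticket group — no reversal.

No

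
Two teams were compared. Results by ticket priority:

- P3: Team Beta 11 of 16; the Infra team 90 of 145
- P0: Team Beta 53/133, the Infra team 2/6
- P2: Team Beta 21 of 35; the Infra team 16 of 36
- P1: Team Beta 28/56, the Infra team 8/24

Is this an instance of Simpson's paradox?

Yes

P3: Team Beta 11/16 = 68.8%, the Infra team 90/145 = 62.1% → Team Beta
P0: Team Beta 53/133 = 39.8%, the Infra team 2/6 = 33.3% → Team Beta
P2: Team Beta 21/35 = 60.0%, the Infra team 16/36 = 44.4% → Team Beta
P1: Team Beta 28/56 = 50.0%, the Infra team 8/24 = 33.3% → Team Beta
Overall: Team Beta 113/240 = 47.1%, the Infra team 116/211 = 55.0% → the Infra team
Team Beta wins each ticket group but the Infra team wins overall — the comparison reverses. Team Beta's tickets skew toward P0, which has a lower base rate.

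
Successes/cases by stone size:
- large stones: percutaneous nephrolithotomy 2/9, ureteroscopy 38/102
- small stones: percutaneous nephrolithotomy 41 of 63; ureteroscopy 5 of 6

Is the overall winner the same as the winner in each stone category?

No

Large stones: percutaneous nephrolithotomy 2/9 = 22.2%, ureteroscopy 38/102 = 37.3% → ureteroscopy
Small stones: percutaneous nephrolithotomy 41/63 = 65.1%, ureteroscopy 5/6 = 83.3% → ureteroscopy
Overall: percutaneous nephrolithotomy 43/72 = 59.7%, ureteroscopy 43/108 = 39.8% → percutaneous nephrolithotomy
Ureteroscopy wins each stone group but percutaneous nephrolithotomy wins overall — the comparison reverses. Ureteroscopy's cases skew toward large stones, which has a lower base rate.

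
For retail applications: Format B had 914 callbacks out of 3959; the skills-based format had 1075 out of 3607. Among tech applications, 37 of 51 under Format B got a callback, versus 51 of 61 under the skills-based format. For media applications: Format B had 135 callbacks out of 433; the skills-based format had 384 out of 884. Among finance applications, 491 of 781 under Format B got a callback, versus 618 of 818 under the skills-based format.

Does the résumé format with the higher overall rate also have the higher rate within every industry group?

Yes

Retail: Format B 914/3959 = 23.1%, the skills-based format 1075/3607 = 29.8% → the skills-based format
Tech: Format B 37/51 = 72.5%, the skills-based format 51/61 = 83.6% → the skills-based format
Media: Format B 135/433 = 31.2%, the skills-based format 384/884 = 43.4% → the skills-based format
Finance: Format B 491/781 = 62.9%, the skills-based format 618/818 = 75.6% → the skills-based format
Overall: Format B 1577/5224 = 30.2%, the skills-based format 2128/5370 = 39.6% → the skills-based format
The skills-based format wins overall and in every industry group — no reversal.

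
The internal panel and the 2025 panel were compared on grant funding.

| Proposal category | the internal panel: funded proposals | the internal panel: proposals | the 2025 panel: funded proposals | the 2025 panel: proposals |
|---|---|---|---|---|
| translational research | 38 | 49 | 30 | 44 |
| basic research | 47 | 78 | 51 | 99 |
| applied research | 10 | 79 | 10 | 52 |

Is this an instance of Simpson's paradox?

Translational research: the internal panel 38/49 = 77.6%, the 2025 panel 30/44 = 68.2% → the internal panel
Basic research: the internal panel 47/78 = 60.3%, the 2025 panel 51/99 = 51.5% → the internal panel
Applied research: the internal panel 10/79 = 12.7%, the 2025 panel 10/52 = 19.2% → the 2025 panel
Overall: the internal panel 95/206 = 46.1%, the 2025 panel 91/195 = 46.7% → the 2025 panel
Neither sweeps: the internal panel wins 2 of 3 groups, the 2025 panel wins 1. The 2025 panel wins overall but not every group — no Simpson reversal.

No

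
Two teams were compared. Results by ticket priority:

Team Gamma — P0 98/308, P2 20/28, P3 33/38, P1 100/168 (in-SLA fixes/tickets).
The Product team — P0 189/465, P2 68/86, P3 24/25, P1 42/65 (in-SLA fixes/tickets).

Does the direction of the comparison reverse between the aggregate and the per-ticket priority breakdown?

No

P0: Team Gamma 98/308 = 31.8%, the Product team 189/465 = 40.6% → the Product team
P2: Team Gamma 20/28 = 71.4%, the Product team 68/86 = 79.1% → the Product team
P3: Team Gamma 33/38 = 86.8%, the Product team 24/25 = 96.0% → the Product team
P1: Team Gamma 100/168 = 59.5%, the Product team 42/65 = 64.6% → the Product team
Overall: Team Gamma 251/542 = 46.3%, the Product team 323/641 = 50.4% → the Product team
The Product team wins overall and in every ticket group — no reversal.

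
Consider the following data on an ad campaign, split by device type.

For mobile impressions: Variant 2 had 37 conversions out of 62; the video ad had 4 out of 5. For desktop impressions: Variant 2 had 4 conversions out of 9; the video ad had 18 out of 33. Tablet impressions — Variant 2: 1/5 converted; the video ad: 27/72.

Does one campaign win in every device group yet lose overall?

Yes

Mobile: Variant 2 37/62 = 59.7%, the video ad 4/5 = 80.0% → the video ad
Desktop: Variant 2 4/9 = 44.4%, the video ad 18/33 = 54.5% → the video ad
Tablet: Variant 2 1/5 = 20.0%, the video ad 27/72 = 37.5% → the video ad
Overall: Variant 2 42/76 = 55.3%, the video ad 49/110 = 44.5% → Variant 2
The video ad wins each device group but Variant 2 wins overall — the comparison reverses. The video ad's impressions skew toward tablet, which has a lower base rate.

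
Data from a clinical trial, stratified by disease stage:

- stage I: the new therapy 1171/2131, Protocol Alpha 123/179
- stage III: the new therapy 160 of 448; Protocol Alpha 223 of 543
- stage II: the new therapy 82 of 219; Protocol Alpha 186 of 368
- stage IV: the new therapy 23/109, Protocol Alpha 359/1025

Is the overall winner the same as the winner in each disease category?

Stage I: the new therapy 1171/2131 = 55.0%, Protocol Alpha 123/179 = 68.7% → Protocol Alpha
Stage III: the new therapy 160/448 = 35.7%, Protocol Alpha 223/543 = 41.1% → Protocol Alpha
Stage II: the new therapy 82/219 = 37.4%, Protocol Alpha 186/368 = 50.5% → Protocol Alpha
Stage IV: the new therapy 23/109 = 21.1%, Protocol Alpha 359/1025 = 35.0% → Protocol Alpha
Overall: the new therapy 1436/2907 = 49.4%, Protocol Alpha 891/2115 = 42.1% → the new therapy
Protocol Alpha wins each disease group but the new therapy wins overall — the comparison reverses. Protocol Alpha's patients skew toward stage IV, which has a lower base rate.

No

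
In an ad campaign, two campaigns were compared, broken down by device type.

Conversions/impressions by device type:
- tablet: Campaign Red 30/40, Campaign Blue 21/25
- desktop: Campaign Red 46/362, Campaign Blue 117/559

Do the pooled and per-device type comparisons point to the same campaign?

Tablet: Campaign Red 30/40 = 75.0%, Campaign Blue 21/25 = 84.0% → Campaign Blue
Desktop: Campaign Red 46/362 = 12.7%, Campaign Blue 117/559 = 20.9% → Campaign Blue
Overall: Campaign Red 76/402 = 18.9%, Campaign Blue 138/584 = 23.6% → Campaign Blue
Campaign Blue wins overall and in every device group — no reversal.

Yes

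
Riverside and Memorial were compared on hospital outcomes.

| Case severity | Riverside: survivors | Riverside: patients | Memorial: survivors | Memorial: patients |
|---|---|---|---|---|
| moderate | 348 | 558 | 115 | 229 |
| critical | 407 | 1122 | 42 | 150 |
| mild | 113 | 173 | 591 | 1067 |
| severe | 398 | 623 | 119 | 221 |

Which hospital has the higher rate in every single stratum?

Riverside

Moderate: Riverside 348/558 = 62.4%, Memorial 115/229 = 50.2% → Riverside
Critical: Riverside 407/1122 = 36.3%, Memorial 42/150 = 28.0% → Riverside
Mild: Riverside 113/173 = 65.3%, Memorial 591/1067 = 55.4% → Riverside
Severe: Riverside 398/623 = 63.9%, Memorial 119/221 = 53.8% → Riverside
Riverside has the higher rate in all 4 groups.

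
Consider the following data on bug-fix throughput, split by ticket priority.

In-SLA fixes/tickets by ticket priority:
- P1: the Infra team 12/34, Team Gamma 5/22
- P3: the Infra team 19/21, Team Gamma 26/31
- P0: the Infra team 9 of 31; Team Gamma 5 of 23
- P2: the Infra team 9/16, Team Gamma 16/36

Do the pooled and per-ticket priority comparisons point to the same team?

P1: the Infra team 12/34 = 35.3%, Team Gamma 5/22 = 22.7% → the Infra team
P3: the Infra team 19/21 = 90.5%, Team Gamma 26/31 = 83.9% → the Infra team
P0: the Infra team 9/31 = 29.0%, Team Gamma 5/23 = 21.7% → the Infra team
P2: the Infra team 9/16 = 56.2%, Team Gamma 16/36 = 44.4% → the Infra team
Overall: the Infra team 49/102 = 48.0%, Team Gamma 52/112 = 46.4% → the Infra team
The Infra team wins overall and in every ticket group — no reversal.

Yes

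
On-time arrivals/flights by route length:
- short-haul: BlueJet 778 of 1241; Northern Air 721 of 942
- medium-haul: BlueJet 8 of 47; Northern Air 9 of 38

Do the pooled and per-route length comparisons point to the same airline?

Yes

Short-haul: BlueJet 778/1241 = 62.7%, Northern Air 721/942 = 76.5% → Northern Air
Medium-haul: BlueJet 8/47 = 17.0%, Northern Air 9/38 = 23.7% → Northern Air
Overall: BlueJet 786/1288 = 61.0%, Northern Air 730/980 = 74.5% → Northern Air
Northern Air wins overall and in every route group — no reversal.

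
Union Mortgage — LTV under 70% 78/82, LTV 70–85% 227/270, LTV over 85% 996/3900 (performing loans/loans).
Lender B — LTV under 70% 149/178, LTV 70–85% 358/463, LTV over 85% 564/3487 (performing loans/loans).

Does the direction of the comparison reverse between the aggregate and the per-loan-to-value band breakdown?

No

LTV under 70%: Union Mortgage 78/82 = 95.1%, Lender B 149/178 = 83.7% → Union Mortgage
LTV 70–85%: Union Mortgage 227/270 = 84.1%, Lender B 358/463 = 77.3% → Union Mortgage
LTV over 85%: Union Mortgage 996/3900 = 25.5%, Lender B 564/3487 = 16.2% → Union Mortgage
Overall: Union Mortgage 1301/4252 = 30.6%, Lender B 1071/4128 = 25.9% → Union Mortgage
Union Mortgage wins overall and in every loan-to-value group — no reversal.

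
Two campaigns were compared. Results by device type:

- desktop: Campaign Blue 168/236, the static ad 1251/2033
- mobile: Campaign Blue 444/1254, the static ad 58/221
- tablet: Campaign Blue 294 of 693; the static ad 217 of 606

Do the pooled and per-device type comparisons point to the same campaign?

Desktop: Campaign Blue 168/236 = 71.2%, the static ad 1251/2033 = 61.5% → Campaign Blue
Mobile: Campaign Blue 444/1254 = 35.4%, the static ad 58/221 = 26.2% → Campaign Blue
Tablet: Campaign Blue 294/693 = 42.4%, the static ad 217/606 = 35.8% → Campaign Blue
Overall: Campaign Blue 906/2183 = 41.5%, the static ad 1526/2860 = 53.4% → the static ad
Campaign Blue wins each device group but the static ad wins overall — the comparison reverses. Campaign Blue's impressions skew toward mobile, which has a lower base rate.

No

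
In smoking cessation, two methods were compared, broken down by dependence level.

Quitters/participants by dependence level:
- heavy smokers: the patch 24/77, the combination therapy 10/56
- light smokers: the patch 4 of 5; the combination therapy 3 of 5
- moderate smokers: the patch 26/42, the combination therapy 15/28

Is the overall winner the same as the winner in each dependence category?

Heavy smokers: the patch 24/77 = 31.2%, the combination therapy 10/56 = 17.9% → the patch
Light smokers: the patch 4/5 = 80.0%, the combination therapy 3/5 = 60.0% → the patch
Moderate smokers: the patch 26/42 = 61.9%, the combination therapy 15/28 = 53.6% → the patch
Overall: the patch 54/124 = 43.5%, the combination therapy 28/89 = 31.5% → the patch
The patch wins overall and in every dependence group — no reversal.

Yes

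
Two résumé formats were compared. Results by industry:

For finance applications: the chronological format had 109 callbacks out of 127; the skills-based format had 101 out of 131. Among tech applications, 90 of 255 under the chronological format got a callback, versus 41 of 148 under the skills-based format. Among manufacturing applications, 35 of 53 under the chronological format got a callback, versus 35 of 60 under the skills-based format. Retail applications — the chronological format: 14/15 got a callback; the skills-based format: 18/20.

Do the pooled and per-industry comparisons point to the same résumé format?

Finance: the chronological format 109/127 = 85.8%, the skills-based format 101/131 = 77.1% → the chronological format
Tech: the chronological format 90/255 = 35.3%, the skills-based format 41/148 = 27.7% → the chronological format
Manufacturing: the chronological format 35/53 = 66.0%, the skills-based format 35/60 = 58.3% → the chronological format
Retail: the chronological format 14/15 = 93.3%, the skills-based format 18/20 = 90.0% → the chronological format
Overall: the chronological format 248/450 = 55.1%, the skills-based format 195/359 = 54.3% → the chronological format
The chronological format wins overall and in every industry group — no reversal.

Yes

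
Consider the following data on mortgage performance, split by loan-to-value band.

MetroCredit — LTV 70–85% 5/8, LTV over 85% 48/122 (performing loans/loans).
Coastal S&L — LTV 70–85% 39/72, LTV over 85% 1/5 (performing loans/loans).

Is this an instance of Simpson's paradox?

Yes

LTV 70–85%: MetroCredit 5/8 = 62.5%, Coastal S&L 39/72 = 54.2% → MetroCredit
LTV over 85%: MetroCredit 48/122 = 39.3%, Coastal S&L 1/5 = 20.0% → MetroCredit
Overall: MetroCredit 53/130 = 40.8%, Coastal S&L 40/77 = 51.9% → Coastal S&L
MetroCredit wins each loan-to-value group but Coastal S&L wins overall — the comparison reverses. MetroCredit's loans skew toward LTV over 85%, which has a lower base rate.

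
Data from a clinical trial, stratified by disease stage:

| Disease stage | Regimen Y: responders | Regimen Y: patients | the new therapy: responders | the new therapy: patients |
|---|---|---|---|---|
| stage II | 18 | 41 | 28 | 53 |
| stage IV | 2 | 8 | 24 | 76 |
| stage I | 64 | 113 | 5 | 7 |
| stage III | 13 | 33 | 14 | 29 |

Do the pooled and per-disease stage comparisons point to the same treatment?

Stage II: Regimen Y 18/41 = 43.9%, the new therapy 28/53 = 52.8% → the new therapy
Stage IV: Regimen Y 2/8 = 25.0%, the new therapy 24/76 = 31.6% → the new therapy
Stage I: Regimen Y 64/113 = 56.6%, the new therapy 5/7 = 71.4% → the new therapy
Stage III: Regimen Y 13/33 = 39.4%, the new therapy 14/29 = 48.3% → the new therapy
Overall: Regimen Y 97/195 = 49.7%, the new therapy 71/165 = 43.0% → Regimen Y
The new therapy wins each disease group but Regimen Y wins overall — the comparison reverses. The new therapy's patients skew toward stage IV, which has a lower base rate.

No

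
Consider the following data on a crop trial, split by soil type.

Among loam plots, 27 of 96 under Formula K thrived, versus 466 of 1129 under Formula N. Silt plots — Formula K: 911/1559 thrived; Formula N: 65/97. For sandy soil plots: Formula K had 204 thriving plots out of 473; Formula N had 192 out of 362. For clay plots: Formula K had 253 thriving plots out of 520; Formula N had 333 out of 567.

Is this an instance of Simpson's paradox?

Loam: Formula K 27/96 = 28.1%, Formula N 466/1129 = 41.3% → Formula N
Silt: Formula K 911/1559 = 58.4%, Formula N 65/97 = 67.0% → Formula N
Sandy soil: Formula K 204/473 = 43.1%, Formula N 192/362 = 53.0% → Formula N
Clay: Formula K 253/520 = 48.7%, Formula N 333/567 = 58.7% → Formula N
Overall: Formula K 1395/2648 = 52.7%, Formula N 1056/2155 = 49.0% → Formula K
Formula N wins each soil group but Formula K wins overall — the comparison reverses. Formula N's plots skew toward loam, which has a lower base rate.

Yes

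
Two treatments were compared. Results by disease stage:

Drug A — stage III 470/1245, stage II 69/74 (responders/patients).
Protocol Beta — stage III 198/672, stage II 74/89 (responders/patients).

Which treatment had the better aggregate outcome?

Drug A

Stage III: Drug A 470/1245 = 37.8%, Protocol Beta 198/672 = 29.5% → Drug A
Stage II: Drug A 69/74 = 93.2%, Protocol Beta 74/89 = 83.1% → Drug A
Overall: Drug A 539/1319 = 40.9%, Protocol Beta 272/761 = 35.7% → Drug A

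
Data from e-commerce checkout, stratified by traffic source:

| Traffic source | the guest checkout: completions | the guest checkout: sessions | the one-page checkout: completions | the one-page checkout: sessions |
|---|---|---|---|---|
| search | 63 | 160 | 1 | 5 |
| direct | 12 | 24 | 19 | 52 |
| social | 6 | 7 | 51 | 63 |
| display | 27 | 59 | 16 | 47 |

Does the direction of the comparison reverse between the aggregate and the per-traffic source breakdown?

Yes

Search: the guest checkout 63/160 = 39.4%, the one-page checkout 1/5 = 20.0% → the guest checkout
Direct: the guest checkout 12/24 = 50.0%, the one-page checkout 19/52 = 36.5% → the guest checkout
Social: the guest checkout 6/7 = 85.7%, the one-page checkout 51/63 = 81.0% → the guest checkout
Display: the guest checkout 27/59 = 45.8%, the one-page checkout 16/47 = 34.0% → the guest checkout
Overall: the guest checkout 108/250 = 43.2%, the one-page checkout 87/167 = 52.1% → the one-page checkout
The guest checkout wins each traffic group but the one-page checkout wins overall — the comparison reverses. The guest checkout's sessions skew toward search, which has a lower base rate.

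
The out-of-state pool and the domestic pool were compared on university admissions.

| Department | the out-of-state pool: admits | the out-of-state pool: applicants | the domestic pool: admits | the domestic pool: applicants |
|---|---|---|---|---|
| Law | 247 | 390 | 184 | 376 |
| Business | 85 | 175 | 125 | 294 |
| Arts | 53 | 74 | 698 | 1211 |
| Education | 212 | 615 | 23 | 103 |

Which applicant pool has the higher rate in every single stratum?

Law: the out-of-state pool 247/390 = 63.3%, the domestic pool 184/376 = 48.9% → the out-of-state pool
Business: the out-of-state pool 85/175 = 48.6%, the domestic pool 125/294 = 42.5% → the out-of-state pool
Arts: the out-of-state pool 53/74 = 71.6%, the domestic pool 698/1211 = 57.6% → the out-of-state pool
Education: the out-of-state pool 212/615 = 34.5%, the domestic pool 23/103 = 22.3% → the out-of-state pool
The out-of-state pool has the higher rate in all 4 groups.

the out-of-state pool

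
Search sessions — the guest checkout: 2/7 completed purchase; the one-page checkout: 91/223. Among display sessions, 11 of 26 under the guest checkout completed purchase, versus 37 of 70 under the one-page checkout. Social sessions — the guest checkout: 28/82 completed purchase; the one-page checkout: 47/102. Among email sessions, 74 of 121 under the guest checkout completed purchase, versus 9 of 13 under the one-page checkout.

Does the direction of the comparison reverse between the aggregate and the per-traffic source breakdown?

Yes

Search: the guest checkout 2/7 = 28.6%, the one-page checkout 91/223 = 40.8% → the one-page checkout
Display: the guest checkout 11/26 = 42.3%, the one-page checkout 37/70 = 52.9% → the one-page checkout
Social: the guest checkout 28/82 = 34.1%, the one-page checkout 47/102 = 46.1% → the one-page checkout
Email: the guest checkout 74/121 = 61.2%, the one-page checkout 9/13 = 69.2% → the one-page checkout
Overall: the guest checkout 115/236 = 48.7%, the one-page checkout 184/408 = 45.1% → the guest checkout
The one-page checkout wins each traffic group but the guest checkout wins overall — the comparison reverses. The one-page checkout's sessions skew toward search, which has a lower base rate.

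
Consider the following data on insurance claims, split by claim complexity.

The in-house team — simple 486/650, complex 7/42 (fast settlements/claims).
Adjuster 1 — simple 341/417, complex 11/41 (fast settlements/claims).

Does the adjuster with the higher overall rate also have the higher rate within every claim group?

Yes

Simple: the in-house team 486/650 = 74.8%, Adjuster 1 341/417 = 81.8% → Adjuster 1
Complex: the in-house team 7/42 = 16.7%, Adjuster 1 11/41 = 26.8% → Adjuster 1
Overall: the in-house team 493/692 = 71.2%, Adjuster 1 352/458 = 76.9% → Adjuster 1
Adjuster 1 wins overall and in every claim group — no reversal.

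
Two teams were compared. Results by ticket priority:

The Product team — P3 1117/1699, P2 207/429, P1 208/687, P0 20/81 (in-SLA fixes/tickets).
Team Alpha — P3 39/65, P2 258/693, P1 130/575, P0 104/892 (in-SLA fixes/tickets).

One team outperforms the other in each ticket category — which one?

P3: the Product team 1117/1699 = 65.7%, Team Alpha 39/65 = 60.0% → the Product team
P2: the Product team 207/429 = 48.3%, Team Alpha 258/693 = 37.2% → the Product team
P1: the Product team 208/687 = 30.3%, Team Alpha 130/575 = 22.6% → the Product team
P0: the Product team 20/81 = 24.7%, Team Alpha 104/892 = 11.7% → the Product team
The Product team has the higher rate in all 4 groups.

the Product team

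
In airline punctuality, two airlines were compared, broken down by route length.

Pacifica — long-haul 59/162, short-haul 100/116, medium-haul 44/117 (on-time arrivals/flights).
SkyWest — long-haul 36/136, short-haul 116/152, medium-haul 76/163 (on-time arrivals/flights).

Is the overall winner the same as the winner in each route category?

No

Long-haul: Pacifica 59/162 = 36.4%, SkyWest 36/136 = 26.5% → Pacifica
Short-haul: Pacifica 100/116 = 86.2%, SkyWest 116/152 = 76.3% → Pacifica
Medium-haul: Pacifica 44/117 = 37.6%, SkyWest 76/163 = 46.6% → SkyWest
Overall: Pacifica 203/395 = 51.4%, SkyWest 228/451 = 50.6% → Pacifica
Neither sweeps: Pacifica wins 2 of 3 groups, SkyWest wins 1. Pacifica wins overall but not every group — no Simpson reversal.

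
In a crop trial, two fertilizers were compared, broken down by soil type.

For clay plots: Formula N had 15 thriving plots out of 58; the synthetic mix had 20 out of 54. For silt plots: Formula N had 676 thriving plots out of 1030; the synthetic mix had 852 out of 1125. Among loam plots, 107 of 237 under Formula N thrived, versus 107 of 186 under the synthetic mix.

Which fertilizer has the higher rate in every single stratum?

Clay: Formula N 15/58 = 25.9%, the synthetic mix 20/54 = 37.0% → the synthetic mix
Silt: Formula N 676/1030 = 65.6%, the synthetic mix 852/1125 = 75.7% → the synthetic mix
Loam: Formula N 107/237 = 45.1%, the synthetic mix 107/186 = 57.5% → the synthetic mix
The synthetic mix has the higher rate in all 3 groups.

the synthetic mix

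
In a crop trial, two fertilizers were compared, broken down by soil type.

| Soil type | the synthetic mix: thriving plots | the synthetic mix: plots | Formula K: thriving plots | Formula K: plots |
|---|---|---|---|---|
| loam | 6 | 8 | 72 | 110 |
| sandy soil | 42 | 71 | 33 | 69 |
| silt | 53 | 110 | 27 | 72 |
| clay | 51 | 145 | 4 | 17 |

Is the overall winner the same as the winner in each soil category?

No

Loam: the synthetic mix 6/8 = 75.0%, Formula K 72/110 = 65.5% → the synthetic mix
Sandy soil: the synthetic mix 42/71 = 59.2%, Formula K 33/69 = 47.8% → the synthetic mix
Silt: the synthetic mix 53/110 = 48.2%, Formula K 27/72 = 37.5% → the synthetic mix
Clay: the synthetic mix 51/145 = 35.2%, Formula K 4/17 = 23.5% → the synthetic mix
Overall: the synthetic mix 152/334 = 45.5%, Formula K 136/268 = 50.7% → Formula K
The synthetic mix wins each soil group but Formula K wins overall — the comparison reverses. The synthetic mix's plots skew toward clay, which has a lower base rate.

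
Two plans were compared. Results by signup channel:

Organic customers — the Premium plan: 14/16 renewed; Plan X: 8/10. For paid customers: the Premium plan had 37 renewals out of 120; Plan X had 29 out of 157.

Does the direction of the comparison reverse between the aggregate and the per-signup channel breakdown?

No

Organic: the Premium plan 14/16 = 87.5%, Plan X 8/10 = 80.0% → the Premium plan
Paid: the Premium plan 37/120 = 30.8%, Plan X 29/157 = 18.5% → the Premium plan
Overall: the Premium plan 51/136 = 37.5%, Plan X 37/167 = 22.2% → the Premium plan
The Premium plan wins overall and in every signup group — no reversal.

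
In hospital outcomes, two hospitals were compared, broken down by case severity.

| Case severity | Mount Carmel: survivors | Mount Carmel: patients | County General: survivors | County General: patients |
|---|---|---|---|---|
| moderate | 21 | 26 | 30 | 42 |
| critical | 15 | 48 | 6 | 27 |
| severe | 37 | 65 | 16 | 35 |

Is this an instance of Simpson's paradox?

No

Moderate: Mount Carmel 21/26 = 80.8%, County General 30/42 = 71.4% → Mount Carmel
Critical: Mount Carmel 15/48 = 31.2%, County General 6/27 = 22.2% → Mount Carmel
Severe: Mount Carmel 37/65 = 56.9%, County General 16/35 = 45.7% → Mount Carmel
Overall: Mount Carmel 73/139 = 52.5%, County General 52/104 = 50.0% → Mount Carmel
Mount Carmel wins overall and in every case group — no reversal.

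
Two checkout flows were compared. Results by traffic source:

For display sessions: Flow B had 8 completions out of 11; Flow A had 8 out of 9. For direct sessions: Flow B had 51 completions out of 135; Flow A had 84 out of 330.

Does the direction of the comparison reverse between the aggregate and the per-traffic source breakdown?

Display: Flow B 8/11 = 72.7%, Flow A 8/9 = 88.9% → Flow A
Direct: Flow B 51/135 = 37.8%, Flow A 84/330 = 25.5% → Flow B
Overall: Flow B 59/146 = 40.4%, Flow A 92/339 = 27.1% → Flow B
Neither sweeps: Flow B wins 1 of 2 groups, Flow A wins 1. Flow B wins overall but not every group — no Simpson reversal.

No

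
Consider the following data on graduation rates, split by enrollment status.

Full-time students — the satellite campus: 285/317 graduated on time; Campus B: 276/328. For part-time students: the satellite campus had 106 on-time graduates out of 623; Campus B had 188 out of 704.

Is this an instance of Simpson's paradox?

No

Full-time: the satellite campus 285/317 = 89.9%, Campus B 276/328 = 84.1% → the satellite campus
Part-time: the satellite campus 106/623 = 17.0%, Campus B 188/704 = 26.7% → Campus B
Overall: the satellite campus 391/940 = 41.6%, Campus B 464/1032 = 45.0% → Campus B
Neither sweeps: the satellite campus wins 1 of 2 groups, Campus B wins 1. Campus B wins overall but not every group — no Simpson reversal.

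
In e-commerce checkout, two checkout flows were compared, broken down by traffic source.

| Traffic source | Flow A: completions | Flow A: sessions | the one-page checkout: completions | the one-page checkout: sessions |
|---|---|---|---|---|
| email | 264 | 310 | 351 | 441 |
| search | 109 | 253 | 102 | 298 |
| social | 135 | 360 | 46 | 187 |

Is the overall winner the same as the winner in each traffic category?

Email: Flow A 264/310 = 85.2%, the one-page checkout 351/441 = 79.6% → Flow A
Search: Flow A 109/253 = 43.1%, the one-page checkout 102/298 = 34.2% → Flow A
Social: Flow A 135/360 = 37.5%, the one-page checkout 46/187 = 24.6% → Flow A
Overall: Flow A 508/923 = 55.0%, the one-page checkout 499/926 = 53.9% → Flow A
Flow A wins overall and in every traffic group — no reversal.

Yes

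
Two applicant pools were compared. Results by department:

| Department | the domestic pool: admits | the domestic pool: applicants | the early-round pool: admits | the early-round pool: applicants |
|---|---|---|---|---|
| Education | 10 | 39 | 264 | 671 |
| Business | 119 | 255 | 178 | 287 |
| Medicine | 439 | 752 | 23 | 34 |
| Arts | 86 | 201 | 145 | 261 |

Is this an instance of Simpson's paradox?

Yes

Education: the domestic pool 10/39 = 25.6%, the early-round pool 264/671 = 39.3% → the early-round pool
Business: the domestic pool 119/255 = 46.7%, the early-round pool 178/287 = 62.0% → the early-round pool
Medicine: the domestic pool 439/752 = 58.4%, the early-round pool 23/34 = 67.6% → the early-round pool
Arts: the domestic pool 86/201 = 42.8%, the early-round pool 145/261 = 55.6% → the early-round pool
Overall: the domestic pool 654/1247 = 52.4%, the early-round pool 610/1253 = 48.7% → the domestic pool
The early-round pool wins each department group but the domestic pool wins overall — the comparison reverses. The early-round pool's applicants skew toward Education, which has a lower base rate.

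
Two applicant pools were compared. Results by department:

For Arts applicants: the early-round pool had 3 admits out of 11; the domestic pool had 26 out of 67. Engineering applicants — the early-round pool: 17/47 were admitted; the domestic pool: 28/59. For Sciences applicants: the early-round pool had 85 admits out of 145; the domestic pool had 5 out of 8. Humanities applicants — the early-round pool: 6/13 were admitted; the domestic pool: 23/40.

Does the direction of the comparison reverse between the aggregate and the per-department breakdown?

Yes

Arts: the early-round pool 3/11 = 27.3%, the domestic pool 26/67 = 38.8% → the domestic pool
Engineering: the early-round pool 17/47 = 36.2%, the domestic pool 28/59 = 47.5% → the domestic pool
Sciences: the early-round pool 85/145 = 58.6%, the domestic pool 5/8 = 62.5% → the domestic pool
Humanities: the early-round pool 6/13 = 46.2%, the domestic pool 23/40 = 57.5% → the domestic pool
Overall: the early-round pool 111/216 = 51.4%, the domestic pool 82/174 = 47.1% → the early-round pool
The domestic pool wins each department group but the early-round pool wins overall — the comparison reverses. The domestic pool's applicants skew toward Arts, which has a lower base rate.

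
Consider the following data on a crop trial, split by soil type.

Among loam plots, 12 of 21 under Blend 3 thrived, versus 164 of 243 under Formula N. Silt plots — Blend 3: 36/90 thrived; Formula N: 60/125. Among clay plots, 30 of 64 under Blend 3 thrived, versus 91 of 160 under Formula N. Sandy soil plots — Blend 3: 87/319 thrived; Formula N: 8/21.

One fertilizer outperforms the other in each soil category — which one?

Formula N

Loam: Blend 3 12/21 = 57.1%, Formula N 164/243 = 67.5% → Formula N
Silt: Blend 3 36/90 = 40.0%, Formula N 60/125 = 48.0% → Formula N
Clay: Blend 3 30/64 = 46.9%, Formula N 91/160 = 56.9% → Formula N
Sandy soil: Blend 3 87/319 = 27.3%, Formula N 8/21 = 38.1% → Formula N
Formula N has the higher rate in all 4 groups.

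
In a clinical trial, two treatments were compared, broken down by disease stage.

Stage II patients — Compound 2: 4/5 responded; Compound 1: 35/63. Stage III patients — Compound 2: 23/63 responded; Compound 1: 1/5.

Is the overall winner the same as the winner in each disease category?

No

Stage II: Compound 2 4/5 = 80.0%, Compound 1 35/63 = 55.6% → Compound 2
Stage III: Compound 2 23/63 = 36.5%, Compound 1 1/5 = 20.0% → Compound 2
Overall: Compound 2 27/68 = 39.7%, Compound 1 36/68 = 52.9% → Compound 1
Compound 2 wins each disease group but Compound 1 wins overall — the comparison reverses. Compound 2's patients skew toward stage III, which has a lower base rate.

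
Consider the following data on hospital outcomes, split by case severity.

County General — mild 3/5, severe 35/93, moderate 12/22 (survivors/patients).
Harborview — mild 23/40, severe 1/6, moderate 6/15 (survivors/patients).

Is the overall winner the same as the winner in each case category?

No

Mild: County General 3/5 = 60.0%, Harborview 23/40 = 57.5% → County General
Severe: County General 35/93 = 37.6%, Harborview 1/6 = 16.7% → County General
Moderate: County General 12/22 = 54.5%, Harborview 6/15 = 40.0% → County General
Overall: County General 50/120 = 41.7%, Harborview 30/61 = 49.2% → Harborview
County General wins each case group but Harborview wins overall — the comparison reverses. County General's patients skew toward severe, which has a lower base rate.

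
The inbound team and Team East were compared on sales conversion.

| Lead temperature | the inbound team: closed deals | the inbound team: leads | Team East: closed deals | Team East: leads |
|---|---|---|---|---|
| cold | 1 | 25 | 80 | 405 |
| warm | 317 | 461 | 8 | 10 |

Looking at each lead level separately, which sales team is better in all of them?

Team East

Cold: the inbound team 1/25 = 4.0%, Team East 80/405 = 19.8% → Team East
Warm: the inbound team 317/461 = 68.8%, Team East 8/10 = 80.0% → Team East
Team East has the higher rate in both groups.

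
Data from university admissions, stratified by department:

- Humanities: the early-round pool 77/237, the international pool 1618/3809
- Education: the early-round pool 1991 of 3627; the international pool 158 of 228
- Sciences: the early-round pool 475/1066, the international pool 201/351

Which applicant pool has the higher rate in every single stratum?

the international pool

Humanities: the early-round pool 77/237 = 32.5%, the international pool 1618/3809 = 42.5% → the international pool
Education: the early-round pool 1991/3627 = 54.9%, the international pool 158/228 = 69.3% → the international pool
Sciences: the early-round pool 475/1066 = 44.6%, the international pool 201/351 = 57.3% → the international pool
The international pool has the higher rate in all 3 groups.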